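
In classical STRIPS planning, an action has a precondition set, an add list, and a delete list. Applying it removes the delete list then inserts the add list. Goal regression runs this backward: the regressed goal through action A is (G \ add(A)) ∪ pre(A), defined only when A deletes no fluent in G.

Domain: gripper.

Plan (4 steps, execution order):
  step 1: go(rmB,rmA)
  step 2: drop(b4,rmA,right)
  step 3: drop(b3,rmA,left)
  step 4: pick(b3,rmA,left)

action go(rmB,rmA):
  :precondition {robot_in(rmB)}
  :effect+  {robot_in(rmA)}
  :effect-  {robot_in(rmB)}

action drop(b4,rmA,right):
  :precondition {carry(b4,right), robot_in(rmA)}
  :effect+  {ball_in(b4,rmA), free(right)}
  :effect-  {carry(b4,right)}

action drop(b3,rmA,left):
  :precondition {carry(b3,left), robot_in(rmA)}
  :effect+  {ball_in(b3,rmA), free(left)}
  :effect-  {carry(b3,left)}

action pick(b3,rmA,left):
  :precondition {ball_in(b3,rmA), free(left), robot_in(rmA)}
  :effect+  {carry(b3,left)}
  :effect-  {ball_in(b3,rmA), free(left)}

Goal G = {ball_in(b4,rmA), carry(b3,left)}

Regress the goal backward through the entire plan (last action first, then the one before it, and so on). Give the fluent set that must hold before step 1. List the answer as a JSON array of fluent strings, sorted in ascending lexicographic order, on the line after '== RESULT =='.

Regress step by step:
  through step 4 (pick(b3,rmA,left)): drop {carry(b3,left)}, keep {ball_in(b4,rmA)}, require {ball_in(b3,rmA), free(left), robot_in(rmA)}
    → {ball_in(b3,rmA), ball_in(b4,rmA), free(left), robot_in(rmA)}
  through step 3 (drop(b3,rmA,left)): drop {ball_in(b3,rmA), free(left)}, keep {ball_in(b4,rmA), robot_in(rmA)}, require {carry(b3,left), robot_in(rmA)}
    → {ball_in(b4,rmA), carry(b3,left), robot_in(rmA)}
  through step 2 (drop(b4,rmA,right)): drop {ball_in(b4,rmA)}, keep {carry(b3,left), robot_in(rmA)}, require {carry(b4,right), robot_in(rmA)}
    → {carry(b3,left), carry(b4,right), robot_in(rmA)}
  through step 1 (go(rmB,rmA)): drop {robot_in(rmA)}, keep {carry(b3,left), carry(b4,right)}, require {robot_in(rmB)}
    → {carry(b3,left), carry(b4,right), robot_in(rmB)}

== RESULT ==
["carry(b3,left)", "carry(b4,right)", "robot_in(rmB)"]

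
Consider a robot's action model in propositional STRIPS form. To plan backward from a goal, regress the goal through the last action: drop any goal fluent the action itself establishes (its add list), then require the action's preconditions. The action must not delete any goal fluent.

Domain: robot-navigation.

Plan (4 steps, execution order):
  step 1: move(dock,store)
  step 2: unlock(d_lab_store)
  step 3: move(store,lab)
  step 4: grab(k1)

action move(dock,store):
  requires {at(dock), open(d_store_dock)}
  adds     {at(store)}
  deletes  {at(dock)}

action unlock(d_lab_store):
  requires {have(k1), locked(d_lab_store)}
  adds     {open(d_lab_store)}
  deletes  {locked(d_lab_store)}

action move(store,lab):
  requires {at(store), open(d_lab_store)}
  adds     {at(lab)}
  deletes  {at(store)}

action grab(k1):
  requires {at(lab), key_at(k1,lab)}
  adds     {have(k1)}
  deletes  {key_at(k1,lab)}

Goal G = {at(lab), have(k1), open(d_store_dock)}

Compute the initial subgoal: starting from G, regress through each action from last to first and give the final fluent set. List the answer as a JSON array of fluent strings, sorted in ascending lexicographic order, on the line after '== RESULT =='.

Regress step by step:
  through step 4 (grab(k1)): drop {have(k1)}, keep {at(lab), open(d_store_dock)}, require {at(lab), key_at(k1,lab)}
    → {at(lab), key_at(k1,lab), open(d_store_dock)}
  through step 3 (move(store,lab)): drop {at(lab)}, keep {key_at(k1,lab), open(d_store_dock)}, require {at(store), open(d_lab_store)}
    → {at(store), key_at(k1,lab), open(d_lab_store), open(d_store_dock)}
  through step 2 (unlock(d_lab_store)): drop {open(d_lab_store)}, keep {at(store), key_at(k1,lab), open(d_store_dock)}, require {have(k1), locked(d_lab_store)}
    → {at(store), have(k1), key_at(k1,lab), locked(d_lab_store), open(d_store_dock)}
  through step 1 (move(dock,store)): drop {at(store)}, keep {have(k1), key_at(k1,lab), locked(d_lab_store), open(d_store_dock)}, require {at(dock), open(d_store_dock)}
    → {at(dock), have(k1), key_at(k1,lab), locked(d_lab_store), open(d_store_dock)}

== RESULT ==
["at(dock)", "have(k1)", "key_at(k1,lab)", "locked(d_lab_store)", "open(d_store_dock)"]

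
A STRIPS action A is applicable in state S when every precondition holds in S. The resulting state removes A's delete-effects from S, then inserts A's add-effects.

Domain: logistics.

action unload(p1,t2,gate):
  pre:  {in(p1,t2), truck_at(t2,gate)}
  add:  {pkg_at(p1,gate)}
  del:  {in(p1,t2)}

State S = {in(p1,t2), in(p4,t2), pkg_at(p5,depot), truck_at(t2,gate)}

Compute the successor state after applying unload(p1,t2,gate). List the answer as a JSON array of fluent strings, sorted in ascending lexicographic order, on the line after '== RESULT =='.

Progress:
  pre ⊆ S: {in(p1,t2), truck_at(t2,gate)} ⊆ S  — applicable
  S \ del = {in(p4,t2), pkg_at(p5,depot), truck_at(t2,gate)}
  ∪ add   = {in(p4,t2), pkg_at(p1,gate), pkg_at(p5,depot), truck_at(t2,gate)}

== RESULT ==
["in(p4,t2)", "pkg_at(p1,gate)", "pkg_at(p5,depot)", "truck_at(t2,gate)"]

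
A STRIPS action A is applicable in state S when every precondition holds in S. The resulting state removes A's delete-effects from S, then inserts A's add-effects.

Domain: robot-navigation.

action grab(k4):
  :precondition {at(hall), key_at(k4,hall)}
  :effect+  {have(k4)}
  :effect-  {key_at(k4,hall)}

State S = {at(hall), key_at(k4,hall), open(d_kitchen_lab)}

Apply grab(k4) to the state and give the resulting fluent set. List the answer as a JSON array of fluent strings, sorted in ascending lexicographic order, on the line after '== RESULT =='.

Compute (S \ del) ∪ add:
  pre ⊆ S: {at(hall), key_at(k4,hall)} ⊆ S  — applicable
  S \ del = {at(hall), open(d_kitchen_lab)}
  ∪ add   = {at(hall), have(k4), open(d_kitchen_lab)}

== RESULT ==
["at(hall)", "have(k4)", "open(d_kitchen_lab)"]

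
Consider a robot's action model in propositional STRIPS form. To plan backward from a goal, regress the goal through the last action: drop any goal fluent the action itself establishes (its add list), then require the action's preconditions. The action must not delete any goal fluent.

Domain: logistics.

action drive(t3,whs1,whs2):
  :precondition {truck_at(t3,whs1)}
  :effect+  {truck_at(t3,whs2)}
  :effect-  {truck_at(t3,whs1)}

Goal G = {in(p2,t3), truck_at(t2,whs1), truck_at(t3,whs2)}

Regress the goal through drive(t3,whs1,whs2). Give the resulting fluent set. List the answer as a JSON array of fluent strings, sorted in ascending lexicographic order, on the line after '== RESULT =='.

Compute (G \ add) ∪ pre:
  G ∩ del = {}  (empty — regression defined)
  G \ add = {in(p2,t3), truck_at(t2,whs1), truck_at(t3,whs2)} \ {truck_at(t3,whs2)} = {in(p2,t3), truck_at(t2,whs1)}
  ∪ pre   = {in(p2,t3), truck_at(t2,whs1)} ∪ {truck_at(t3,whs1)}
          = {in(p2,t3), truck_at(t2,whs1), truck_at(t3,whs1)}

== RESULT ==
["in(p2,t3)", "truck_at(t2,whs1)", "truck_at(t3,whs1)"]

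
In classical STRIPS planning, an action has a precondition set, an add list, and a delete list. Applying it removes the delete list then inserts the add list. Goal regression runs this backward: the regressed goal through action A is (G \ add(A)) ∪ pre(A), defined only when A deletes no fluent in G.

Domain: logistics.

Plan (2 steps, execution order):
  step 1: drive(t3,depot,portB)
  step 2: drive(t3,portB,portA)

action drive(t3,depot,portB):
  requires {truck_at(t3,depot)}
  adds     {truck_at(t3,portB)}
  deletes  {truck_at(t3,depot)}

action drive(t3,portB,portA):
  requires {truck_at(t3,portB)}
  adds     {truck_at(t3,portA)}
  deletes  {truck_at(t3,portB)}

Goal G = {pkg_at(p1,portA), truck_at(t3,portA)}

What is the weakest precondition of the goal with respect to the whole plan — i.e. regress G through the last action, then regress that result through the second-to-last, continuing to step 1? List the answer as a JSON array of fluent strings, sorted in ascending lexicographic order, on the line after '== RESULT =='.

Work backward from the goal:
  through step 2 (drive(t3,portB,portA)): drop {truck_at(t3,portA)}, keep {pkg_at(p1,portA)}, require {truck_at(t3,portB)}
    → {pkg_at(p1,portA), truck_at(t3,portB)}
  through step 1 (drive(t3,depot,portB)): drop {truck_at(t3,portB)}, keep {pkg_at(p1,portA)}, require {truck_at(t3,depot)}
    → {pkg_at(p1,portA), truck_at(t3,depot)}

== RESULT ==
["pkg_at(p1,portA)", "truck_at(t3,depot)"]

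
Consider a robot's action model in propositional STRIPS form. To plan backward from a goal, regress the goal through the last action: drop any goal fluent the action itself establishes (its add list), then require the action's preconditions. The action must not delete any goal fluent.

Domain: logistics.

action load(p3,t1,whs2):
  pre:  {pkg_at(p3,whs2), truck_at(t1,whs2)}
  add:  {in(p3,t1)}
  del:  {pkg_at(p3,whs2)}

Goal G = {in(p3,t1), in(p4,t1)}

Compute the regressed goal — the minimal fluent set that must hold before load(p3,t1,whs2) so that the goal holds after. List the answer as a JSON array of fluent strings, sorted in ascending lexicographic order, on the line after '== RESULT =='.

Regress:
  G ∩ del = {}  (empty — regression defined)
  G \ add = {in(p3,t1), in(p4,t1)} \ {in(p3,t1)} = {in(p4,t1)}
  ∪ pre   = {in(p4,t1)} ∪ {pkg_at(p3,whs2), truck_at(t1,whs2)}
          = {in(p4,t1), pkg_at(p3,whs2), truck_at(t1,whs2)}

== RESULT ==
["in(p4,t1)", "pkg_at(p3,whs2)", "truck_at(t1,whs2)"]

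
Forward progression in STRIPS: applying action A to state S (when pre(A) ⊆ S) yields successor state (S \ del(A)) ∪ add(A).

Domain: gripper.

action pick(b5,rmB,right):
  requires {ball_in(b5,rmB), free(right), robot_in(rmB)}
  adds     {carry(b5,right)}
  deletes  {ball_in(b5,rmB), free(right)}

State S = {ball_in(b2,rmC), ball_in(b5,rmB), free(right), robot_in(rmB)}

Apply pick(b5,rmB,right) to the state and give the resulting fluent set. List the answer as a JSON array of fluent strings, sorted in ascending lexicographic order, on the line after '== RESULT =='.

Compute (S \ del) ∪ add:
  pre ⊆ S: {ball_in(b5,rmB), free(right), robot_in(rmB)} ⊆ S  — applicable
  S \ del = {ball_in(b2,rmC), robot_in(rmB)}
  ∪ add   = {ball_in(b2,rmC), carry(b5,right), robot_in(rmB)}

== RESULT ==
["ball_in(b2,rmC)", "carry(b5,right)", "robot_in(rmB)"]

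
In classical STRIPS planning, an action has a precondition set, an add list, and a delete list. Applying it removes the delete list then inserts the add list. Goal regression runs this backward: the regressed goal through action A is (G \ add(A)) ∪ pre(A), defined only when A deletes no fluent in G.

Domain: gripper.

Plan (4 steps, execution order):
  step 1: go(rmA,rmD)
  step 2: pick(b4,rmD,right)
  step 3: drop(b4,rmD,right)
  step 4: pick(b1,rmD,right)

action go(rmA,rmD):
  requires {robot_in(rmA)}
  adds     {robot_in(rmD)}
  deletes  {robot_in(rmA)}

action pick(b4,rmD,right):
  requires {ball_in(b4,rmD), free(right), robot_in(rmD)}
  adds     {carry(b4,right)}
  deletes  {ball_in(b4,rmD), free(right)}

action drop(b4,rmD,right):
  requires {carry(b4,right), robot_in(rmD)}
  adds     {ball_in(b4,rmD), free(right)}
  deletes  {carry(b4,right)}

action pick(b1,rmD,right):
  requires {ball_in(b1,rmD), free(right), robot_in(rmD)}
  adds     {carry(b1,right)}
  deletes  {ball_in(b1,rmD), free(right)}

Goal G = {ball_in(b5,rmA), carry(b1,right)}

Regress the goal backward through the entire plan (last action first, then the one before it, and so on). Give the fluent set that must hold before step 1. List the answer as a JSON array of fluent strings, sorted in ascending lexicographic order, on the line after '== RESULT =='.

Regress step by step:
  through step 4 (pick(b1,rmD,right)): drop {carry(b1,right)}, keep {ball_in(b5,rmA)}, require {ball_in(b1,rmD), free(right), robot_in(rmD)}
    → {ball_in(b1,rmD), ball_in(b5,rmA), free(right), robot_in(rmD)}
  through step 3 (drop(b4,rmD,right)): drop {free(right)}, keep {ball_in(b1,rmD), ball_in(b5,rmA), robot_in(rmD)}, require {carry(b4,right), robot_in(rmD)}
    → {ball_in(b1,rmD), ball_in(b5,rmA), carry(b4,right), robot_in(rmD)}
  through step 2 (pick(b4,rmD,right)): drop {carry(b4,right)}, keep {ball_in(b1,rmD), ball_in(b5,rmA), robot_in(rmD)}, require {ball_in(b4,rmD), free(right), robot_in(rmD)}
    → {ball_in(b1,rmD), ball_in(b4,rmD), ball_in(b5,rmA), free(right), robot_in(rmD)}
  through step 1 (go(rmA,rmD)): drop {robot_in(rmD)}, keep {ball_in(b1,rmD), ball_in(b4,rmD), ball_in(b5,rmA), free(right)}, require {robot_in(rmA)}
    → {ball_in(b1,rmD), ball_in(b4,rmD), ball_in(b5,rmA), free(right), robot_in(rmA)}

== RESULT ==
["ball_in(b1,rmD)", "ball_in(b4,rmD)", "ball_in(b5,rmA)", "free(right)", "robot_in(rmA)"]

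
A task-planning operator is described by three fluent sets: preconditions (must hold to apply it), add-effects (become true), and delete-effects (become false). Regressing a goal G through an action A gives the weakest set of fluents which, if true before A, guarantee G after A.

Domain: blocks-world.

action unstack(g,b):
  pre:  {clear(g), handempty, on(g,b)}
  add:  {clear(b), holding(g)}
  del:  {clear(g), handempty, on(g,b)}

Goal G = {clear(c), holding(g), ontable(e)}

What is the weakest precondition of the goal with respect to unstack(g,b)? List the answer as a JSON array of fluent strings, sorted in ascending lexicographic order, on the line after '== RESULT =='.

Compute (G \ add) ∪ pre:
  G ∩ del = {}  (empty — regression defined)
  G \ add = {clear(c), holding(g), ontable(e)} \ {clear(b), holding(g)} = {clear(c), ontable(e)}
  ∪ pre   = {clear(c), ontable(e)} ∪ {clear(g), handempty, on(g,b)}
          = {clear(c), clear(g), handempty, on(g,b), ontable(e)}

== RESULT ==
["clear(c)", "clear(g)", "handempty", "on(g,b)", "ontable(e)"]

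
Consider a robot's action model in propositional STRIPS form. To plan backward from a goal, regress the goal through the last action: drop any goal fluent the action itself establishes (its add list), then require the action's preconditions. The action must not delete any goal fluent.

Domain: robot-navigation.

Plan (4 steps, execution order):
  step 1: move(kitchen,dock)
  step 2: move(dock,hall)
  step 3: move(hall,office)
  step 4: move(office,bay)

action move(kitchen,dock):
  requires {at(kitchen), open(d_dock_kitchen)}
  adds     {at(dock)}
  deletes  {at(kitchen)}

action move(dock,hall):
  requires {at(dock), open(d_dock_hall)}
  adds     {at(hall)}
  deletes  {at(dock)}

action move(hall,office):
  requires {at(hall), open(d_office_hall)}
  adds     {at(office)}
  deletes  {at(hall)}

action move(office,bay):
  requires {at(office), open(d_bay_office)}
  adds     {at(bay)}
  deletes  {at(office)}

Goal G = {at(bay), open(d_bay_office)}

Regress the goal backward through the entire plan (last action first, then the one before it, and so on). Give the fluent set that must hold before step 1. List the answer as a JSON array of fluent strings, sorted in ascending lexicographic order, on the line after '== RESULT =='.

Regress step by step:
  through step 4 (move(office,bay)): drop {at(bay)}, keep {open(d_bay_office)}, require {at(office), open(d_bay_office)}
    → {at(office), open(d_bay_office)}
  through step 3 (move(hall,office)): drop {at(office)}, keep {open(d_bay_office)}, require {at(hall), open(d_office_hall)}
    → {at(hall), open(d_bay_office), open(d_office_hall)}
  through step 2 (move(dock,hall)): drop {at(hall)}, keep {open(d_bay_office), open(d_office_hall)}, require {at(dock), open(d_dock_hall)}
    → {at(dock), open(d_bay_office), open(d_dock_hall), open(d_office_hall)}
  through step 1 (move(kitchen,dock)): drop {at(dock)}, keep {open(d_bay_office), open(d_dock_hall), open(d_office_hall)}, require {at(kitchen), open(d_dock_kitchen)}
    → {at(kitchen), open(d_bay_office), open(d_dock_hall), open(d_dock_kitchen), open(d_office_hall)}

== RESULT ==
["at(kitchen)", "open(d_bay_office)", "open(d_dock_hall)", "open(d_dock_kitchen)", "open(d_office_hall)"]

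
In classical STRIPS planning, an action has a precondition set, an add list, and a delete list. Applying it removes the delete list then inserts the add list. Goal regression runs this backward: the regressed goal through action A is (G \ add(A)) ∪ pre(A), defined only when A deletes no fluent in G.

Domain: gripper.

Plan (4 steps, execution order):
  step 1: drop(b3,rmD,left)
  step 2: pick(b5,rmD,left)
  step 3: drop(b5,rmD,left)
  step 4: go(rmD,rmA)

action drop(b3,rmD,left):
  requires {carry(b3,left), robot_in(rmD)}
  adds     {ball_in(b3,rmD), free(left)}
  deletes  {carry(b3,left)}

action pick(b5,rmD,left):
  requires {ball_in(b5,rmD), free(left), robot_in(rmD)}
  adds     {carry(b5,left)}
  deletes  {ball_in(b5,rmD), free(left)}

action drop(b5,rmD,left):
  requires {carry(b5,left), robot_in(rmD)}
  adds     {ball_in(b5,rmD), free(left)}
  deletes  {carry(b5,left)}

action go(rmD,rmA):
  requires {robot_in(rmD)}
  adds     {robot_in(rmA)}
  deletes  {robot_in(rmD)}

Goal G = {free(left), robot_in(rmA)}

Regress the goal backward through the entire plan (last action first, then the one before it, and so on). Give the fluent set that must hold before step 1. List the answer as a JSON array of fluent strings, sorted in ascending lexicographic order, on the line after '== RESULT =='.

Regress step by step:
  through step 4 (go(rmD,rmA)): drop {robot_in(rmA)}, keep {free(left)}, require {robot_in(rmD)}
    → {free(left), robot_in(rmD)}
  through step 3 (drop(b5,rmD,left)): drop {free(left)}, keep {robot_in(rmD)}, require {carry(b5,left), robot_in(rmD)}
    → {carry(b5,left), robot_in(rmD)}
  through step 2 (pick(b5,rmD,left)): drop {carry(b5,left)}, keep {robot_in(rmD)}, require {ball_in(b5,rmD), free(left), robot_in(rmD)}
    → {ball_in(b5,rmD), free(left), robot_in(rmD)}
  through step 1 (drop(b3,rmD,left)): drop {free(left)}, keep {ball_in(b5,rmD), robot_in(rmD)}, require {carry(b3,left), robot_in(rmD)}
    → {ball_in(b5,rmD), carry(b3,left), robot_in(rmD)}

== RESULT ==
["ball_in(b5,rmD)", "carry(b3,left)", "robot_in(rmD)"]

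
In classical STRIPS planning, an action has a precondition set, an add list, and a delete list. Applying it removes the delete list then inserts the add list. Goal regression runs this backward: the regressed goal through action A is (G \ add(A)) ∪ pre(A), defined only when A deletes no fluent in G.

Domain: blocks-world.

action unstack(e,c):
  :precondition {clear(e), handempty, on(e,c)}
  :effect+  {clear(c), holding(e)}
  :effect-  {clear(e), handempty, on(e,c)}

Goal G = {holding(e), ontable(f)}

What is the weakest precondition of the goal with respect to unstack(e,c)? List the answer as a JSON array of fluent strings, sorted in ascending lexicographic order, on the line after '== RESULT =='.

Compute (G \ add) ∪ pre:
  G ∩ del = {}  (empty — regression defined)
  G \ add = {holding(e), ontable(f)} \ {clear(c), holding(e)} = {ontable(f)}
  ∪ pre   = {ontable(f)} ∪ {clear(e), handempty, on(e,c)}
          = {clear(e), handempty, on(e,c), ontable(f)}

== RESULT ==
["clear(e)", "handempty", "on(e,c)", "ontable(f)"]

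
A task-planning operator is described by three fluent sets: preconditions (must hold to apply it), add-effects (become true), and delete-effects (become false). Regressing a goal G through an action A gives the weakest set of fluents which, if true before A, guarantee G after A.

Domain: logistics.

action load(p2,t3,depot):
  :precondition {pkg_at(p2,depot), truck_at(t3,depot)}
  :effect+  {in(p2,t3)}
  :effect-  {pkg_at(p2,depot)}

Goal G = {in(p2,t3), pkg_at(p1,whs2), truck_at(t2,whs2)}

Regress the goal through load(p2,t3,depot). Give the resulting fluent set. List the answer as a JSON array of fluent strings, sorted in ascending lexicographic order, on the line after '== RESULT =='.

Compute (G \ add) ∪ pre:
  G ∩ del = {}  (empty — regression defined)
  G \ add = {in(p2,t3), pkg_at(p1,whs2), truck_at(t2,whs2)} \ {in(p2,t3)} = {pkg_at(p1,whs2), truck_at(t2,whs2)}
  ∪ pre   = {pkg_at(p1,whs2), truck_at(t2,whs2)} ∪ {pkg_at(p2,depot), truck_at(t3,depot)}
          = {pkg_at(p1,whs2), pkg_at(p2,depot), truck_at(t2,whs2), truck_at(t3,depot)}

== RESULT ==
["pkg_at(p1,whs2)", "pkg_at(p2,depot)", "truck_at(t2,whs2)", "truck_at(t3,depot)"]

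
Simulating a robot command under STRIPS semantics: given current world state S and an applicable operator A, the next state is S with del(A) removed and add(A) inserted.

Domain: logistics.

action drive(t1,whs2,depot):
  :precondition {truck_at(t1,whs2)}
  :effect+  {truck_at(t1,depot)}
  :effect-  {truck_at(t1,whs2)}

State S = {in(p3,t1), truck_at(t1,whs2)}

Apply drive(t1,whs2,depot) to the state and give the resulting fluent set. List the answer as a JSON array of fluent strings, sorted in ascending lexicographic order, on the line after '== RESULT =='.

Progress:
  pre ⊆ S: {truck_at(t1,whs2)} ⊆ S  — applicable
  S \ del = {in(p3,t1)}
  ∪ add   = {in(p3,t1), truck_at(t1,depot)}

== RESULT ==
["in(p3,t1)", "truck_at(t1,depot)"]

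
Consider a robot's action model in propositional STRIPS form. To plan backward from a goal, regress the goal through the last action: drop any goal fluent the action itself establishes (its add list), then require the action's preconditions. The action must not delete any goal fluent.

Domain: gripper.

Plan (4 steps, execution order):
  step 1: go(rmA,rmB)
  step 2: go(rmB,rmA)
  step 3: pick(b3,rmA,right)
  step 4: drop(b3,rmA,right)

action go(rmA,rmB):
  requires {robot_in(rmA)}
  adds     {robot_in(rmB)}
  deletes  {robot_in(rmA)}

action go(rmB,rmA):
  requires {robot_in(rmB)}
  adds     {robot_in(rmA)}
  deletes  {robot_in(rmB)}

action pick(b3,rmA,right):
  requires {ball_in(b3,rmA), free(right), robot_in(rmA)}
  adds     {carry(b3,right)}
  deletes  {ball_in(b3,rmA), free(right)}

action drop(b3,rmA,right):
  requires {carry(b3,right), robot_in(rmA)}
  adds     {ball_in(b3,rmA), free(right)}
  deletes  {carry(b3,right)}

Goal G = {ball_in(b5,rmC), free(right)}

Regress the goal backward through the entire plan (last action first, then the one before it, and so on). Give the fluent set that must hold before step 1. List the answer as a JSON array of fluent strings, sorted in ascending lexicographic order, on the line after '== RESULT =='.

Work backward from the goal:
  through step 4 (drop(b3,rmA,right)): drop {free(right)}, keep {ball_in(b5,rmC)}, require {carry(b3,right), robot_in(rmA)}
    → {ball_in(b5,rmC), carry(b3,right), robot_in(rmA)}
  through step 3 (pick(b3,rmA,right)): drop {carry(b3,right)}, keep {ball_in(b5,rmC), robot_in(rmA)}, require {ball_in(b3,rmA), free(right), robot_in(rmA)}
    → {ball_in(b3,rmA), ball_in(b5,rmC), free(right), robot_in(rmA)}
  through step 2 (go(rmB,rmA)): drop {robot_in(rmA)}, keep {ball_in(b3,rmA), ball_in(b5,rmC), free(right)}, require {robot_in(rmB)}
    → {ball_in(b3,rmA), ball_in(b5,rmC), free(right), robot_in(rmB)}
  through step 1 (go(rmA,rmB)): drop {robot_in(rmB)}, keep {ball_in(b3,rmA), ball_in(b5,rmC), free(right)}, require {robot_in(rmA)}
    → {ball_in(b3,rmA), ball_in(b5,rmC), free(right), robot_in(rmA)}

== RESULT ==
["ball_in(b3,rmA)", "ball_in(b5,rmC)", "free(right)", "robot_in(rmA)"]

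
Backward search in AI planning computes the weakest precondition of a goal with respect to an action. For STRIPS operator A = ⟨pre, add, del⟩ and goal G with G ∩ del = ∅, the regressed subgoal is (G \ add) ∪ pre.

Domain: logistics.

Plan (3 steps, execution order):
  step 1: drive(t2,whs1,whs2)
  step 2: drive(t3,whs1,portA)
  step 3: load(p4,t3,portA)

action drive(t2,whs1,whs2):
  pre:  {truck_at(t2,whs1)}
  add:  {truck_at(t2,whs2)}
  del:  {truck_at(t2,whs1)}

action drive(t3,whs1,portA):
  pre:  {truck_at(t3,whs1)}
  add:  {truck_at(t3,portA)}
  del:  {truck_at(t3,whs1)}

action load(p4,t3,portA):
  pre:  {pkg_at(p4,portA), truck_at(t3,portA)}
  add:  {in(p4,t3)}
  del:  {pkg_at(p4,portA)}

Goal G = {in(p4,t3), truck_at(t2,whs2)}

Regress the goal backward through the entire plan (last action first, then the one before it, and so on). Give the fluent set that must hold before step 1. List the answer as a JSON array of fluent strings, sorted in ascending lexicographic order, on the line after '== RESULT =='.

Work backward from the goal:
  through step 3 (load(p4,t3,portA)): drop {in(p4,t3)}, keep {truck_at(t2,whs2)}, require {pkg_at(p4,portA), truck_at(t3,portA)}
    → {pkg_at(p4,portA), truck_at(t2,whs2), truck_at(t3,portA)}
  through step 2 (drive(t3,whs1,portA)): drop {truck_at(t3,portA)}, keep {pkg_at(p4,portA), truck_at(t2,whs2)}, require {truck_at(t3,whs1)}
    → {pkg_at(p4,portA), truck_at(t2,whs2), truck_at(t3,whs1)}
  through step 1 (drive(t2,whs1,whs2)): drop {truck_at(t2,whs2)}, keep {pkg_at(p4,portA), truck_at(t3,whs1)}, require {truck_at(t2,whs1)}
    → {pkg_at(p4,portA), truck_at(t2,whs1), truck_at(t3,whs1)}

== RESULT ==
["pkg_at(p4,portA)", "truck_at(t2,whs1)", "truck_at(t3,whs1)"]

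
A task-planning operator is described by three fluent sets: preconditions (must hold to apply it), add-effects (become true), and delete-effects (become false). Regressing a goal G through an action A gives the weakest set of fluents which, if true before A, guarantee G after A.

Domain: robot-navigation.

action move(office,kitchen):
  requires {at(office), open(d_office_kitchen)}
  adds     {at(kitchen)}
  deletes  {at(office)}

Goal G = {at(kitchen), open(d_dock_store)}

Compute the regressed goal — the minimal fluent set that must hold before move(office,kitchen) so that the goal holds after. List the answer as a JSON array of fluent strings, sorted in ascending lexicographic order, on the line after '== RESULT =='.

Regress:
  G ∩ del = {}  (empty — regression defined)
  G \ add = {at(kitchen), open(d_dock_store)} \ {at(kitchen)} = {open(d_dock_store)}
  ∪ pre   = {open(d_dock_store)} ∪ {at(office), open(d_office_kitchen)}
          = {at(office), open(d_dock_store), open(d_office_kitchen)}

== RESULT ==
["at(office)", "open(d_dock_store)", "open(d_office_kitchen)"]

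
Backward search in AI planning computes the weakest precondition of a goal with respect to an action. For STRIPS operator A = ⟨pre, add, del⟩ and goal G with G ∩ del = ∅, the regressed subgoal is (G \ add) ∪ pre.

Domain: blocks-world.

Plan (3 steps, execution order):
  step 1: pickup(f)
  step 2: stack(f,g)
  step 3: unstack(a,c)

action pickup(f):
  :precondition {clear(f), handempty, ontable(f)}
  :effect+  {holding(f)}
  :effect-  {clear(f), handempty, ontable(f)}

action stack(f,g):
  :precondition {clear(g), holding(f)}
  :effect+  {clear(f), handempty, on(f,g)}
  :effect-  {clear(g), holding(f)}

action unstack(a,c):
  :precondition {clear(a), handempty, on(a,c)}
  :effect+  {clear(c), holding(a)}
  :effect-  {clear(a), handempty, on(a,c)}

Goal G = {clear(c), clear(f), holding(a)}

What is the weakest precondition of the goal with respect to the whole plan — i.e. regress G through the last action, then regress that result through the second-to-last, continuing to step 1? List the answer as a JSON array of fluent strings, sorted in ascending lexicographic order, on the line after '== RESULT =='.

Work backward from the goal:
  through step 3 (unstack(a,c)): drop {clear(c), holding(a)}, keep {clear(f)}, require {clear(a), handempty, on(a,c)}
    → {clear(a), clear(f), handempty, on(a,c)}
  through step 2 (stack(f,g)): drop {clear(f), handempty}, keep {clear(a), on(a,c)}, require {clear(g), holding(f)}
    → {clear(a), clear(g), holding(f), on(a,c)}
  through step 1 (pickup(f)): drop {holding(f)}, keep {clear(a), clear(g), on(a,c)}, require {clear(f), handempty, ontable(f)}
    → {clear(a), clear(f), clear(g), handempty, on(a,c), ontable(f)}

== RESULT ==
["clear(a)", "clear(f)", "clear(g)", "handempty", "on(a,c)", "ontable(f)"]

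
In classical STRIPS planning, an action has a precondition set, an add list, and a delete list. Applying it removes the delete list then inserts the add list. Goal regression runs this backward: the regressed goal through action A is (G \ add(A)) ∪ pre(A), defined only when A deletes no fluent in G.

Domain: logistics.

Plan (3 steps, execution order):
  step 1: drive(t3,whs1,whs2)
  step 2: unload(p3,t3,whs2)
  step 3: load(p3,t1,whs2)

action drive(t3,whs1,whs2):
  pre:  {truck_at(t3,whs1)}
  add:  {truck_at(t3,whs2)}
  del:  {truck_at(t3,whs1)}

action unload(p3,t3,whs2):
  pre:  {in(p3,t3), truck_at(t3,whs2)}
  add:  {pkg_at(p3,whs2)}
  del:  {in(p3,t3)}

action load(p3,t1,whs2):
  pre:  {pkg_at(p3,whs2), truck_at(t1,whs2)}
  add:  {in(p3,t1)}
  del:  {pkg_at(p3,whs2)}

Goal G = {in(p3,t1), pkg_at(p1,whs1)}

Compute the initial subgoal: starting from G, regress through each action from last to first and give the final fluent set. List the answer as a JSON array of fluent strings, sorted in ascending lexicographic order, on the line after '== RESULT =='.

Regress step by step:
  through step 3 (load(p3,t1,whs2)): drop {in(p3,t1)}, keep {pkg_at(p1,whs1)}, require {pkg_at(p3,whs2), truck_at(t1,whs2)}
    → {pkg_at(p1,whs1), pkg_at(p3,whs2), truck_at(t1,whs2)}
  through step 2 (unload(p3,t3,whs2)): drop {pkg_at(p3,whs2)}, keep {pkg_at(p1,whs1), truck_at(t1,whs2)}, require {in(p3,t3), truck_at(t3,whs2)}
    → {in(p3,t3), pkg_at(p1,whs1), truck_at(t1,whs2), truck_at(t3,whs2)}
  through step 1 (drive(t3,whs1,whs2)): drop {truck_at(t3,whs2)}, keep {in(p3,t3), pkg_at(p1,whs1), truck_at(t1,whs2)}, require {truck_at(t3,whs1)}
    → {in(p3,t3), pkg_at(p1,whs1), truck_at(t1,whs2), truck_at(t3,whs1)}

== RESULT ==
["in(p3,t3)", "pkg_at(p1,whs1)", "truck_at(t1,whs2)", "truck_at(t3,whs1)"]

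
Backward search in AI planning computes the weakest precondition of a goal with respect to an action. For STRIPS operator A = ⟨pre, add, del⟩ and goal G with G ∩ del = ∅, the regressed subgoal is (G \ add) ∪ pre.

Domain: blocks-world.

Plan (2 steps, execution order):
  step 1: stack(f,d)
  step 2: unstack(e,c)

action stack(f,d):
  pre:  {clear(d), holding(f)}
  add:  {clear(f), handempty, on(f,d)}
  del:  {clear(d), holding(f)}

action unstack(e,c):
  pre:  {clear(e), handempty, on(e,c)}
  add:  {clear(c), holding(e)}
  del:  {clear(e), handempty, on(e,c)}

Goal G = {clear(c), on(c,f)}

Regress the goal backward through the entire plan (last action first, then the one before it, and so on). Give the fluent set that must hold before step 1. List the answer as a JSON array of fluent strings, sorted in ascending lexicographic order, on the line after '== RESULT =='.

Regress step by step:
  through step 2 (unstack(e,c)): drop {clear(c)}, keep {on(c,f)}, require {clear(e), handempty, on(e,c)}
    → {clear(e), handempty, on(c,f), on(e,c)}
  through step 1 (stack(f,d)): drop {handempty}, keep {clear(e), on(c,f), on(e,c)}, require {clear(d), holding(f)}
    → {clear(d), clear(e), holding(f), on(c,f), on(e,c)}

== RESULT ==
["clear(d)", "clear(e)", "holding(f)", "on(c,f)", "on(e,c)"]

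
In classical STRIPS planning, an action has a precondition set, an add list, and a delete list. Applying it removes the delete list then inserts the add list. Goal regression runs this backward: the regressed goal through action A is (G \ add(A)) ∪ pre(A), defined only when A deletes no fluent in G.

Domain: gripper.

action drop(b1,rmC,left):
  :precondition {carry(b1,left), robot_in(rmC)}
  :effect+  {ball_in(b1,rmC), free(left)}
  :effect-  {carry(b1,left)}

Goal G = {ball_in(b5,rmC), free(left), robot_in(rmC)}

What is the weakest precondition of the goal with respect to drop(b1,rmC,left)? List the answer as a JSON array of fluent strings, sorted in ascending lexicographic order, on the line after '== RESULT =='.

Regress:
  G ∩ del = {}  (empty — regression defined)
  G \ add = {ball_in(b5,rmC), free(left), robot_in(rmC)} \ {ball_in(b1,rmC), free(left)} = {ball_in(b5,rmC), robot_in(rmC)}
  ∪ pre   = {ball_in(b5,rmC), robot_in(rmC)} ∪ {carry(b1,left), robot_in(rmC)}
          = {ball_in(b5,rmC), carry(b1,left), robot_in(rmC)}

== RESULT ==
["ball_in(b5,rmC)", "carry(b1,left)", "robot_in(rmC)"]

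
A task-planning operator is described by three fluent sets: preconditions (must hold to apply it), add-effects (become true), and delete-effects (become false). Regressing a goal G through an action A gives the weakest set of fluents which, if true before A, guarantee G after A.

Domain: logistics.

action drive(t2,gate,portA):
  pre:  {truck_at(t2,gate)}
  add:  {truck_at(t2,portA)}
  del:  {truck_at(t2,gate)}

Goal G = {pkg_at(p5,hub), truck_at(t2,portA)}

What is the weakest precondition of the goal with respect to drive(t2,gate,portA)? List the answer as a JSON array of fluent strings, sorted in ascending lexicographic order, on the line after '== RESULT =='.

Compute (G \ add) ∪ pre:
  G ∩ del = {}  (empty — regression defined)
  G \ add = {pkg_at(p5,hub), truck_at(t2,portA)} \ {truck_at(t2,portA)} = {pkg_at(p5,hub)}
  ∪ pre   = {pkg_at(p5,hub)} ∪ {truck_at(t2,gate)}
          = {pkg_at(p5,hub), truck_at(t2,gate)}

== RESULT ==
["pkg_at(p5,hub)", "truck_at(t2,gate)"]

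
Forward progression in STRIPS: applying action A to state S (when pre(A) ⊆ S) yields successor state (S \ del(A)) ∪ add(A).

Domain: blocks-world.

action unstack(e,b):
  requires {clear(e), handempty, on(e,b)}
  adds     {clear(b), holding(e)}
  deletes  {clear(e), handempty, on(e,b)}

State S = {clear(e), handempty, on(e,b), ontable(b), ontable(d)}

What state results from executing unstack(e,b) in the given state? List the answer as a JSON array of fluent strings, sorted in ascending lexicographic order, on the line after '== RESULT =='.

Progress:
  pre ⊆ S: {clear(e), handempty, on(e,b)} ⊆ S  — applicable
  S \ del = {ontable(b), ontable(d)}
  ∪ add   = {clear(b), holding(e), ontable(b), ontable(d)}

== RESULT ==
["clear(b)", "holding(e)", "ontable(b)", "ontable(d)"]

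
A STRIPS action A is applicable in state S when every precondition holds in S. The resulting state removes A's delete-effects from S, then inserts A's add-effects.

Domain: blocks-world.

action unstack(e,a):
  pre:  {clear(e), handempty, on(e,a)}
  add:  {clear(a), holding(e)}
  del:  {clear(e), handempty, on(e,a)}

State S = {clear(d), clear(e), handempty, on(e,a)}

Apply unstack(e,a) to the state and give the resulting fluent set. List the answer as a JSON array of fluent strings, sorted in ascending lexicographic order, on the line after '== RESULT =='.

Compute (S \ del) ∪ add:
  pre ⊆ S: {clear(e), handempty, on(e,a)} ⊆ S  — applicable
  S \ del = {clear(d)}
  ∪ add   = {clear(a), clear(d), holding(e)}

== RESULT ==
["clear(a)", "clear(d)", "holding(e)"]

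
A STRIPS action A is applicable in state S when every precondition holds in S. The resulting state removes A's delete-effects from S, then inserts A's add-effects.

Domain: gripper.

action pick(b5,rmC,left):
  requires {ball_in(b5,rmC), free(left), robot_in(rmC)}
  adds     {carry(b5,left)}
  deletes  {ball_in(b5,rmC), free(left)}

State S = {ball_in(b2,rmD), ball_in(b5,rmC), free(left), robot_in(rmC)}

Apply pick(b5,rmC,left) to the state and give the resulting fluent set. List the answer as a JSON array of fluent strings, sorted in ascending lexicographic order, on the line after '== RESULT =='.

Progress:
  pre ⊆ S: {ball_in(b5,rmC), free(left), robot_in(rmC)} ⊆ S  — applicable
  S \ del = {ball_in(b2,rmD), robot_in(rmC)}
  ∪ add   = {ball_in(b2,rmD), carry(b5,left), robot_in(rmC)}

== RESULT ==
["ball_in(b2,rmD)", "carry(b5,left)", "robot_in(rmC)"]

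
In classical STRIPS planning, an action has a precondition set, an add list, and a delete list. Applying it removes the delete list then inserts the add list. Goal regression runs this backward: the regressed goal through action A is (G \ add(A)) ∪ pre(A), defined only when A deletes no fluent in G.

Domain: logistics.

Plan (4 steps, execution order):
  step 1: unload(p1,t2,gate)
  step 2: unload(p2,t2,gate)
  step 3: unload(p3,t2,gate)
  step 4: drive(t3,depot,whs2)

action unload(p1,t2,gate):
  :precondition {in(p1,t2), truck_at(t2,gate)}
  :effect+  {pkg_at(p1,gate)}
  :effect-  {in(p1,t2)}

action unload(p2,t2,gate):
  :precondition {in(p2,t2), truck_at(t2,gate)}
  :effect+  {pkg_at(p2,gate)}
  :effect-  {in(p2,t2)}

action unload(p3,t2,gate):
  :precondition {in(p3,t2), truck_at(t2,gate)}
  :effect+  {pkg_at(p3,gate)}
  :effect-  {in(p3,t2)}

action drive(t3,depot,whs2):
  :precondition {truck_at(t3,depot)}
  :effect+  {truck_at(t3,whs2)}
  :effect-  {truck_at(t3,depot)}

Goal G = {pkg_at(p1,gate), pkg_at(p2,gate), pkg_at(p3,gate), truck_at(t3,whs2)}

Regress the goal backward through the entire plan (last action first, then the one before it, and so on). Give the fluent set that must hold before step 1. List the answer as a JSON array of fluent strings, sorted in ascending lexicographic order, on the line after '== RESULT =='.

Work backward from the goal:
  through step 4 (drive(t3,depot,whs2)): drop {truck_at(t3,whs2)}, keep {pkg_at(p1,gate), pkg_at(p2,gate), pkg_at(p3,gate)}, require {truck_at(t3,depot)}
    → {pkg_at(p1,gate), pkg_at(p2,gate), pkg_at(p3,gate), truck_at(t3,depot)}
  through step 3 (unload(p3,t2,gate)): drop {pkg_at(p3,gate)}, keep {pkg_at(p1,gate), pkg_at(p2,gate), truck_at(t3,depot)}, require {in(p3,t2), truck_at(t2,gate)}
    → {in(p3,t2), pkg_at(p1,gate), pkg_at(p2,gate), truck_at(t2,gate), truck_at(t3,depot)}
  through step 2 (unload(p2,t2,gate)): drop {pkg_at(p2,gate)}, keep {in(p3,t2), pkg_at(p1,gate), truck_at(t2,gate), truck_at(t3,depot)}, require {in(p2,t2), truck_at(t2,gate)}
    → {in(p2,t2), in(p3,t2), pkg_at(p1,gate), truck_at(t2,gate), truck_at(t3,depot)}
  through step 1 (unload(p1,t2,gate)): drop {pkg_at(p1,gate)}, keep {in(p2,t2), in(p3,t2), truck_at(t2,gate), truck_at(t3,depot)}, require {in(p1,t2), truck_at(t2,gate)}
    → {in(p1,t2), in(p2,t2), in(p3,t2), truck_at(t2,gate), truck_at(t3,depot)}

== RESULT ==
["in(p1,t2)", "in(p2,t2)", "in(p3,t2)", "truck_at(t2,gate)", "truck_at(t3,depot)"]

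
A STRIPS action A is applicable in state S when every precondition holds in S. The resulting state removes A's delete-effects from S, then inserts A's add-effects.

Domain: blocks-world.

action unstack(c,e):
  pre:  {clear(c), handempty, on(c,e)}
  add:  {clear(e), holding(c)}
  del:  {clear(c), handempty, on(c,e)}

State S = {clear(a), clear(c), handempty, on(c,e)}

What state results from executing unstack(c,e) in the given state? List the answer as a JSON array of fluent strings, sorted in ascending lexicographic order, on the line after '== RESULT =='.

Progress:
  pre ⊆ S: {clear(c), handempty, on(c,e)} ⊆ S  — applicable
  S \ del = {clear(a)}
  ∪ add   = {clear(a), clear(e), holding(c)}

== RESULT ==
["clear(a)", "clear(e)", "holding(c)"]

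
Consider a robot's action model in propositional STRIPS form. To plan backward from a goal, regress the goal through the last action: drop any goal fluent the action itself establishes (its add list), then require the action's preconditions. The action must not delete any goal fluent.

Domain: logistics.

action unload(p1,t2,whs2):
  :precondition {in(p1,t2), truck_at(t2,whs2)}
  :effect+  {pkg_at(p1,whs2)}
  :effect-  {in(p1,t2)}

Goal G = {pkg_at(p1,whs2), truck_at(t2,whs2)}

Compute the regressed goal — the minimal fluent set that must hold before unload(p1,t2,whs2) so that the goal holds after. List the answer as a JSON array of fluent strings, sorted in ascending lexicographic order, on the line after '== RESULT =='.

Regress:
  G ∩ del = {}  (empty — regression defined)
  G \ add = {pkg_at(p1,whs2), truck_at(t2,whs2)} \ {pkg_at(p1,whs2)} = {truck_at(t2,whs2)}
  ∪ pre   = {truck_at(t2,whs2)} ∪ {in(p1,t2), truck_at(t2,whs2)}
          = {in(p1,t2), truck_at(t2,whs2)}

== RESULT ==
["in(p1,t2)", "truck_at(t2,whs2)"]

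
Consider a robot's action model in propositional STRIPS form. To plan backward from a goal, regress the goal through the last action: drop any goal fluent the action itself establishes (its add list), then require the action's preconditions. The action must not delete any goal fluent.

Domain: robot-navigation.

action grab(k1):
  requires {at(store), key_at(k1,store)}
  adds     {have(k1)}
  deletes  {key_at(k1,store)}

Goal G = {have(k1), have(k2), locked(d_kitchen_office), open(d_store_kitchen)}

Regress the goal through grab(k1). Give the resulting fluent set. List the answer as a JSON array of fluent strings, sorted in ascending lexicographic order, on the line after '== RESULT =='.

Compute (G \ add) ∪ pre:
  G ∩ del = {}  (empty — regression defined)
  G \ add = {have(k1), have(k2), locked(d_kitchen_office), open(d_store_kitchen)} \ {have(k1)} = {have(k2), locked(d_kitchen_office), open(d_store_kitchen)}
  ∪ pre   = {have(k2), locked(d_kitchen_office), open(d_store_kitchen)} ∪ {at(store), key_at(k1,store)}
          = {at(store), have(k2), key_at(k1,store), locked(d_kitchen_office), open(d_store_kitchen)}

== RESULT ==
["at(store)", "have(k2)", "key_at(k1,store)", "locked(d_kitchen_office)", "open(d_store_kitchen)"]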